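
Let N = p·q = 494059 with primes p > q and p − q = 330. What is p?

Since p = q + 330, we have 494059 = q(q + 330), so q² + 330q − 494059 = 0.
Discriminant: 330² + 4·494059 = 108900 + 1976236 = 2085136; √2085136 = 1444.
q = (−330 + 1444)/2 = 557, and p = q + 330 = 887.
Check: 557 · 887 = 494059.

887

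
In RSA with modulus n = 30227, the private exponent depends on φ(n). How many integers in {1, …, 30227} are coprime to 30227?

Factor: 30227 = 167 · 181.
φ(30227) = (167−1) · (181−1) = 166 · 180 = 29880.

29880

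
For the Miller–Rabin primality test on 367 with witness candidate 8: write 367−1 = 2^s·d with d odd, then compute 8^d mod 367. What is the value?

367 − 1 = 366 = 2^1 · 183, so d = 183.
8^1 ≡ 8 (mod 367)
8^2 ≡ 8^2 = 64 ≡ 64 (mod 367)
8^4 ≡ 64^2 = 4096 ≡ 59 (mod 367)
8^8 ≡ 59^2 = 3481 ≡ 178 (mod 367)
8^16 ≡ 178^2 = 31684 ≡ 122 (mod 367)
8^32 ≡ 122^2 = 14884 ≡ 204 (mod 367)
8^64 ≡ 204^2 = 41616 ≡ 145 (mod 367)
8^128 ≡ 145^2 = 21025 ≡ 106 (mod 367)
183 = 128 + 32 + 16 + 4 + 2 + 1 in binary powers of 2.
So 8^183 ≡ 106 · 204 · 122 · 59 · 64 · 8 ≡ 1 (mod 367).
Since 8^d ≡ 1 (mod 367), base 8 does not prove 367 composite.

1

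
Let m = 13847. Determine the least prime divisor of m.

13847 is odd.
Digit sum 23, not divisible by 3.
Ends in 7: not divisible by 5.
7: 13847 = 7·1978 + 1
11: 13847 = 11·1258 + 9
13: 13847 = 13·1065 + 2
17: 13847 = 17·814 + 9
19: 13847 = 19·728 + 15
23: 13847 = 23·602 + 1
29: 13847 = 29·477 + 14
31: 13847 = 31·446 + 21
37: 13847 = 37·374 + 9
41: 13847 = 41·337 + 30
43: 13847 = 43·322 + 1
47: 13847 = 47·294 + 29
53: 13847 = 53·261 + 14
59: 13847 = 59·234 + 41
61: 13847 = 61·227

61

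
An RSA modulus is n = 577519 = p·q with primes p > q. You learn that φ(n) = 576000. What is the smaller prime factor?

751

φ(n) = (p−1)(q−1) = n − (p+q) + 1, so p + q = 577519 − 576000 + 1 = 1520.
p and q are the roots of t² − 1520t + 577519 = 0.
Discriminant: 1520² − 4·577519 = 2310400 − 2310076 = 324; √324 = 18.
q = (1520 − 18)/2 = 751, p = (1520 + 18)/2 = 769.
Check: 751 · 769 = 577519.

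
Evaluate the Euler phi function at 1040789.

1009120

Factor: 1040789 = 71 · 107 · 137.
φ(1040789) = (71−1) · (107−1) · (137−1) = 70 · 106 · 136 = 1009120.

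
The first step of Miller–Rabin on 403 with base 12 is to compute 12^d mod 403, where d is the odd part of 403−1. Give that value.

246

403 − 1 = 402 = 2^1 · 201, so d = 201.
12^1 ≡ 12 (mod 403)
12^2 ≡ 12^2 = 144 ≡ 144 (mod 403)
12^4 ≡ 144^2 = 20736 ≡ 183 (mod 403)
12^8 ≡ 183^2 = 33489 ≡ 40 (mod 403)
12^16 ≡ 40^2 = 1600 ≡ 391 (mod 403)
12^32 ≡ 391^2 = 152881 ≡ 144 (mod 403)
12^64 ≡ 144^2 = 20736 ≡ 183 (mod 403)
12^128 ≡ 183^2 = 33489 ≡ 40 (mod 403)
201 = 128 + 64 + 8 + 1 in binary powers of 2.
So 12^201 ≡ 40 · 183 · 40 · 12 ≡ 246 (mod 403).
Squaring chain: 246; never reaches −1, so base 12 is a Miller–Rabin witness that 403 is composite.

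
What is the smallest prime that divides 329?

329 is odd.
Digit sum 14, not divisible by 3.
Ends in 9: not divisible by 5.
7: 329 = 7·47

7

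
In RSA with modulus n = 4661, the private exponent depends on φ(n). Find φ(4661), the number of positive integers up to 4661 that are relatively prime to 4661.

Factor: 4661 = 59 · 79.
φ(4661) = (59−1) · (79−1) = 58 · 78 = 4524.

4524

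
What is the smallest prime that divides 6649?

61

6649 is odd.
Digit sum 25, not divisible by 3.
Ends in 9: not divisible by 5.
7: 6649 = 7·949 + 6
11: 6649 = 11·604 + 5
13: 6649 = 13·511 + 6
17: 6649 = 17·391 + 2
19: 6649 = 19·349 + 18
23: 6649 = 23·289 + 2
29: 6649 = 29·229 + 8
31: 6649 = 31·214 + 15
37: 6649 = 37·179 + 26
41: 6649 = 41·162 + 7
43: 6649 = 43·154 + 27
47: 6649 = 47·141 + 22
53: 6649 = 53·125 + 24
59: 6649 = 59·112 + 41
61: 6649 = 61·109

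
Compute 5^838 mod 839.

5^1 ≡ 5 (mod 839)
5^2 ≡ 5^2 = 25 ≡ 25 (mod 839)
5^4 ≡ 25^2 = 625 ≡ 625 (mod 839)
5^8 ≡ 625^2 = 390625 ≡ 490 (mod 839)
5^16 ≡ 490^2 = 240100 ≡ 146 (mod 839)
5^32 ≡ 146^2 = 21316 ≡ 341 (mod 839)
5^64 ≡ 341^2 = 116281 ≡ 499 (mod 839)
5^128 ≡ 499^2 = 249001 ≡ 657 (mod 839)
5^256 ≡ 657^2 = 431649 ≡ 403 (mod 839)
5^512 ≡ 403^2 = 162409 ≡ 482 (mod 839)
838 = 512 + 256 + 64 + 4 + 2 in binary powers of 2.
So 5^838 ≡ 482 · 403 · 499 · 625 · 25 ≡ 1 (mod 839).
Since the result is 1, base 5 gives no evidence that 839 is composite.

1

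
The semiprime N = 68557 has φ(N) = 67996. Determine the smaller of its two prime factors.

φ(n) = (p−1)(q−1) = n − (p+q) + 1, so p + q = 68557 − 67996 + 1 = 562.
p and q are the roots of t² − 562t + 68557 = 0.
Discriminant: 562² − 4·68557 = 315844 − 274228 = 41616; √41616 = 204.
q = (562 − 204)/2 = 179, p = (562 + 204)/2 = 383.
Check: 179 · 383 = 68557.

179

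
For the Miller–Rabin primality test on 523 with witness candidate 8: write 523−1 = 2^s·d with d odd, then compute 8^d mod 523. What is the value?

523 − 1 = 522 = 2^1 · 261, so d = 261.
8^1 ≡ 8 (mod 523)
8^2 ≡ 8^2 = 64 ≡ 64 (mod 523)
8^4 ≡ 64^2 = 4096 ≡ 435 (mod 523)
8^8 ≡ 435^2 = 189225 ≡ 422 (mod 523)
8^16 ≡ 422^2 = 178084 ≡ 264 (mod 523)
8^32 ≡ 264^2 = 69696 ≡ 137 (mod 523)
8^64 ≡ 137^2 = 18769 ≡ 464 (mod 523)
8^128 ≡ 464^2 = 215296 ≡ 343 (mod 523)
8^256 ≡ 343^2 = 117649 ≡ 497 (mod 523)
261 = 256 + 4 + 1 in binary powers of 2.
So 8^261 ≡ 497 · 435 · 8 ≡ 522 (mod 523).
Since 8^d ≡ 522 (mod 523), base 8 does not prove 523 composite.

522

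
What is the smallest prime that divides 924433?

924433 is odd.
Digit sum 25, not divisible by 3.
Ends in 3: not divisible by 5.
7: 924433 = 7·132061 + 6
11: 924433 = 11·84039 + 4
13: 924433 = 13·71110 + 3
17: 924433 = 17·54378 + 7
19: 924433 = 19·48654 + 7
23: 924433 = 23·40192 + 17
29: 924433 = 29·31877

29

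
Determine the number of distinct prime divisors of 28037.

28037 = 23^2 · 53
28037 = 23^2 · 53, which has 2 distinct prime factors.

2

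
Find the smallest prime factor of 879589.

23

879589 is odd.
Digit sum 46, not divisible by 3.
Ends in 9: not divisible by 5.
7: 879589 = 7·125655 + 4
11: 879589 = 11·79962 + 7
13: 879589 = 13·67660 + 9
17: 879589 = 17·51740 + 9
19: 879589 = 19·46294 + 3
23: 879589 = 23·38243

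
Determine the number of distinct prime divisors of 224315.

5

224315 = 5 · 44863
44863 = 7 · 6409
6409 = 13 · 493
493 = 17 · 29
224315 = 5 · 7 · 13 · 17 · 29, which has 5 distinct prime factors.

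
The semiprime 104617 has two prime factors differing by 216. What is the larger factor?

Since p = q + 216, we have 104617 = q(q + 216), so q² + 216q − 104617 = 0.
Discriminant: 216² + 4·104617 = 46656 + 418468 = 465124; √465124 = 682.
q = (−216 + 682)/2 = 233, and p = q + 216 = 449.
Check: 233 · 449 = 104617.

449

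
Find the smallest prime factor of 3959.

3959 is odd.
Digit sum 26, not divisible by 3.
Ends in 9: not divisible by 5.
7: 3959 = 7·565 + 4
11: 3959 = 11·359 + 10
13: 3959 = 13·304 + 7
17: 3959 = 17·232 + 15
19: 3959 = 19·208 + 7
23: 3959 = 23·172 + 3
29: 3959 = 29·136 + 15
31: 3959 = 31·127 + 22
37: 3959 = 37·107

37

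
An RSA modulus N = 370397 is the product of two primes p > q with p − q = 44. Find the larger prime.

Since p = q + 44, we have 370397 = q(q + 44), so q² + 44q − 370397 = 0.
Discriminant: 44² + 4·370397 = 1936 + 1481588 = 1483524; √1483524 = 1218.
q = (−44 + 1218)/2 = 587, and p = q + 44 = 631.
Check: 587 · 631 = 370397.

631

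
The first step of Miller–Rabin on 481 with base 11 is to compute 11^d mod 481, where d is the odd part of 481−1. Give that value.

369

481 − 1 = 480 = 2^5 · 15, so d = 15.
11^1 ≡ 11 (mod 481)
11^2 ≡ 11^2 = 121 ≡ 121 (mod 481)
11^4 ≡ 121^2 = 14641 ≡ 211 (mod 481)
11^8 ≡ 211^2 = 44521 ≡ 269 (mod 481)
15 = 8 + 4 + 2 + 1 in binary powers of 2.
So 11^15 ≡ 269 · 211 · 121 · 11 ≡ 369 (mod 481).
Squaring chain: 369 → 38 → 1 → 1 → 1; never reaches −1, so base 11 is a Miller–Rabin witness that 481 is composite.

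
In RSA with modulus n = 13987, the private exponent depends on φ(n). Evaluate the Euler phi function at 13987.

13720

Factor: 13987 = 71 · 197.
φ(13987) = (71−1) · (197−1) = 70 · 196 = 13720.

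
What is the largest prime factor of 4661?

4661 = 59 · 79
79 is prime.
So 4661 = 59 · 79; the largest prime factor is 79.

79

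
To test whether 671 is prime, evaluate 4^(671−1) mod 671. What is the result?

474

4^1 ≡ 4 (mod 671)
4^2 ≡ 4^2 = 16 ≡ 16 (mod 671)
4^4 ≡ 16^2 = 256 ≡ 256 (mod 671)
4^8 ≡ 256^2 = 65536 ≡ 449 (mod 671)
4^16 ≡ 449^2 = 201601 ≡ 301 (mod 671)
4^32 ≡ 301^2 = 90601 ≡ 16 (mod 671)
4^64 ≡ 16^2 = 256 ≡ 256 (mod 671)
4^128 ≡ 256^2 = 65536 ≡ 449 (mod 671)
4^256 ≡ 449^2 = 201601 ≡ 301 (mod 671)
4^512 ≡ 301^2 = 90601 ≡ 16 (mod 671)
670 = 512 + 128 + 16 + 8 + 4 + 2 in binary powers of 2.
So 4^670 ≡ 16 · 449 · 301 · 449 · 256 · 16 ≡ 474 (mod 671).
Since 474 ≠ 1, base 4 is a Fermat witness: 671 is composite.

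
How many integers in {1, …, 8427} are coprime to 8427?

5512

Factor: 8427 = 3 · 53^2.
φ(8427) = (3−1) · 53^1·(53−1) = 2 · 2756 = 5512.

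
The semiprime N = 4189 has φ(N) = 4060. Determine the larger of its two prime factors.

φ(n) = (p−1)(q−1) = n − (p+q) + 1, so p + q = 4189 − 4060 + 1 = 130.
p and q are the roots of t² − 130t + 4189 = 0.
Discriminant: 130² − 4·4189 = 16900 − 16756 = 144; √144 = 12.
q = (130 − 12)/2 = 59, p = (130 + 12)/2 = 71.
Check: 59 · 71 = 4189.

71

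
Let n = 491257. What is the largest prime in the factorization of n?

53

491257 = 13 · 37789
37789 = 23 · 1643
1643 = 31 · 53
53 is prime.
So 491257 = 13 · 23 · 31 · 53; the largest prime factor is 53.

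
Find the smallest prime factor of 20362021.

20362021 is odd.
Digit sum 16, not divisible by 3.
Ends in 1: not divisible by 5.
7: 20362021 = 7·2908860 + 1
11: 20362021 = 11·1851092 + 9
13: 20362021 = 13·1566309 + 4
17: 20362021 = 17·1197765 + 16
19: 20362021 = 19·1071685 + 6
23: 20362021 = 23·885305 + 6
29: 20362021 = 29·702138 + 19
31: 20362021 = 31·656839 + 12
37: 20362021 = 37·550324 + 33
41: 20362021 = 41·496634 + 27
43: 20362021 = 43·473535 + 16
47: 20362021 = 47·433234 + 23
53: 20362021 = 53·384189 + 4
59: 20362021 = 59·345119

59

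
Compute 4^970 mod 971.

1

4^1 ≡ 4 (mod 971)
4^2 ≡ 4^2 = 16 ≡ 16 (mod 971)
4^4 ≡ 16^2 = 256 ≡ 256 (mod 971)
4^8 ≡ 256^2 = 65536 ≡ 479 (mod 971)
4^16 ≡ 479^2 = 229441 ≡ 285 (mod 971)
4^32 ≡ 285^2 = 81225 ≡ 632 (mod 971)
4^64 ≡ 632^2 = 399424 ≡ 343 (mod 971)
4^128 ≡ 343^2 = 117649 ≡ 158 (mod 971)
4^256 ≡ 158^2 = 24964 ≡ 689 (mod 971)
4^512 ≡ 689^2 = 474721 ≡ 873 (mod 971)
970 = 512 + 256 + 128 + 64 + 8 + 2 in binary powers of 2.
So 4^970 ≡ 873 · 689 · 158 · 343 · 479 · 16 ≡ 1 (mod 971).
Since the result is 1, base 4 gives no evidence that 971 is composite.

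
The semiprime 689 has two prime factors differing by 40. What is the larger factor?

Since p = q + 40, we have 689 = q(q + 40), so q² + 40q − 689 = 0.
Discriminant: 40² + 4·689 = 1600 + 2756 = 4356; √4356 = 66.
q = (−40 + 66)/2 = 13, and p = q + 40 = 53.
Check: 13 · 53 = 689.

53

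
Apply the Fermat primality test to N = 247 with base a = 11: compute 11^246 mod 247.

11^1 ≡ 11 (mod 247)
11^2 ≡ 11^2 = 121 ≡ 121 (mod 247)
11^4 ≡ 121^2 = 14641 ≡ 68 (mod 247)
11^8 ≡ 68^2 = 4624 ≡ 178 (mod 247)
11^16 ≡ 178^2 = 31684 ≡ 68 (mod 247)
11^32 ≡ 68^2 = 4624 ≡ 178 (mod 247)
11^64 ≡ 178^2 = 31684 ≡ 68 (mod 247)
11^128 ≡ 68^2 = 4624 ≡ 178 (mod 247)
246 = 128 + 64 + 32 + 16 + 4 + 2 in binary powers of 2.
So 11^246 ≡ 178 · 68 · 178 · 68 · 68 · 121 ≡ 77 (mod 247).
Since 77 ≠ 1, base 11 is a Fermat witness: 247 is composite.

77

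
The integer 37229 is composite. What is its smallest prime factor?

37229 is odd.
Digit sum 23, not divisible by 3.
Ends in 9: not divisible by 5.
7: 37229 = 7·5318 + 3
11: 37229 = 11·3384 + 5
13: 37229 = 13·2863 + 10
17: 37229 = 17·2189 + 16
19: 37229 = 19·1959 + 8
23: 37229 = 23·1618 + 15
29: 37229 = 29·1283 + 22
31: 37229 = 31·1200 + 29
37: 37229 = 37·1006 + 7
41: 37229 = 41·908 + 1
43: 37229 = 43·865 + 34
47: 37229 = 47·792 + 5
53: 37229 = 53·702 + 23
59: 37229 = 59·631

59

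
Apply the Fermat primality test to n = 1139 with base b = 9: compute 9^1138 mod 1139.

9^1 ≡ 9 (mod 1139)
9^2 ≡ 9^2 = 81 ≡ 81 (mod 1139)
9^4 ≡ 81^2 = 6561 ≡ 866 (mod 1139)
9^8 ≡ 866^2 = 749956 ≡ 494 (mod 1139)
9^16 ≡ 494^2 = 244036 ≡ 290 (mod 1139)
9^32 ≡ 290^2 = 84100 ≡ 953 (mod 1139)
9^64 ≡ 953^2 = 908209 ≡ 426 (mod 1139)
9^128 ≡ 426^2 = 181476 ≡ 375 (mod 1139)
9^256 ≡ 375^2 = 140625 ≡ 528 (mod 1139)
9^512 ≡ 528^2 = 278784 ≡ 868 (mod 1139)
9^1024 ≡ 868^2 = 753424 ≡ 545 (mod 1139)
1138 = 1024 + 64 + 32 + 16 + 2 in binary powers of 2.
So 9^1138 ≡ 545 · 426 · 953 · 290 · 81 ≡ 625 (mod 1139).
Since 625 ≠ 1, base 9 is a Fermat witness: 1139 is composite.

625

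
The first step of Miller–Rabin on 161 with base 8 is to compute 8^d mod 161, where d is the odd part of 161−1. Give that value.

85

161 − 1 = 160 = 2^5 · 5, so d = 5.
8^1 ≡ 8 (mod 161)
8^2 ≡ 8^2 = 64 ≡ 64 (mod 161)
8^4 ≡ 64^2 = 4096 ≡ 71 (mod 161)
5 = 4 + 1 in binary powers of 2.
So 8^5 ≡ 71 · 8 ≡ 85 (mod 161).
Squaring chain: 85 → 141 → 78 → 127 → 29; never reaches −1, so base 8 is a Miller–Rabin witness that 161 is composite.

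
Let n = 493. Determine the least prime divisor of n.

493 is odd.
Digit sum 16, not divisible by 3.
Ends in 3: not divisible by 5.
7: 493 = 7·70 + 3
11: 493 = 11·44 + 9
13: 493 = 13·37 + 12
17: 493 = 17·29

17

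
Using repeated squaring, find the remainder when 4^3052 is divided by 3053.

4^1 ≡ 4 (mod 3053)
4^2 ≡ 4^2 = 16 ≡ 16 (mod 3053)
4^4 ≡ 16^2 = 256 ≡ 256 (mod 3053)
4^8 ≡ 256^2 = 65536 ≡ 1423 (mod 3053)
4^16 ≡ 1423^2 = 2024929 ≡ 790 (mod 3053)
4^32 ≡ 790^2 = 624100 ≡ 1288 (mod 3053)
4^64 ≡ 1288^2 = 1658944 ≡ 1165 (mod 3053)
4^128 ≡ 1165^2 = 1357225 ≡ 1693 (mod 3053)
4^256 ≡ 1693^2 = 2866249 ≡ 2535 (mod 3053)
4^512 ≡ 2535^2 = 6426225 ≡ 2713 (mod 3053)
4^1024 ≡ 2713^2 = 7360369 ≡ 2639 (mod 3053)
4^2048 ≡ 2639^2 = 6964321 ≡ 428 (mod 3053)
3052 = 2048 + 512 + 256 + 128 + 64 + 32 + 8 + 4 in binary powers of 2.
So 4^3052 ≡ 428 · 2713 · 2535 · 1693 · 1165 · 1288 · 1423 · 256 ≡ 1119 (mod 3053).
Since 1119 ≠ 1, base 4 is a Fermat witness: 3053 is composite.

1119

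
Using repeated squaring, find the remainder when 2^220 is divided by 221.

2^1 ≡ 2 (mod 221)
2^2 ≡ 2^2 = 4 ≡ 4 (mod 221)
2^4 ≡ 4^2 = 16 ≡ 16 (mod 221)
2^8 ≡ 16^2 = 256 ≡ 35 (mod 221)
2^16 ≡ 35^2 = 1225 ≡ 120 (mod 221)
2^32 ≡ 120^2 = 14400 ≡ 35 (mod 221)
2^64 ≡ 35^2 = 1225 ≡ 120 (mod 221)
2^128 ≡ 120^2 = 14400 ≡ 35 (mod 221)
220 = 128 + 64 + 16 + 8 + 4 in binary powers of 2.
So 2^220 ≡ 35 · 120 · 120 · 35 · 16 ≡ 16 (mod 221).
Since 16 ≠ 1, base 2 is a Fermat witness: 221 is composite.

16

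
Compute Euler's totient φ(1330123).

Factor: 1330123 = 79 · 113 · 149.
φ(1330123) = (79−1) · (113−1) · (149−1) = 78 · 112 · 148 = 1292928.

1292928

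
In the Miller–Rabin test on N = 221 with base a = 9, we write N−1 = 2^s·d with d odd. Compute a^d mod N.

221 − 1 = 220 = 2^2 · 55, so d = 55.
9^1 ≡ 9 (mod 221)
9^2 ≡ 9^2 = 81 ≡ 81 (mod 221)
9^4 ≡ 81^2 = 6561 ≡ 152 (mod 221)
9^8 ≡ 152^2 = 23104 ≡ 120 (mod 221)
9^16 ≡ 120^2 = 14400 ≡ 35 (mod 221)
9^32 ≡ 35^2 = 1225 ≡ 120 (mod 221)
55 = 32 + 16 + 4 + 2 + 1 in binary powers of 2.
So 9^55 ≡ 120 · 35 · 152 · 81 · 9 ≡ 87 (mod 221).
Squaring chain: 87 → 55; never reaches −1, so base 9 is a Miller–Rabin witness that 221 is composite.

87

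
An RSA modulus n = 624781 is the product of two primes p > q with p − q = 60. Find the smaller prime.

Since p = q + 60, we have 624781 = q(q + 60), so q² + 60q − 624781 = 0.
Discriminant: 60² + 4·624781 = 3600 + 2499124 = 2502724; √2502724 = 1582.
q = (−60 + 1582)/2 = 761, and p = q + 60 = 821.
Check: 761 · 821 = 624781.

761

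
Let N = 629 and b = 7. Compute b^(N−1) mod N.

293

7^1 ≡ 7 (mod 629)
7^2 ≡ 7^2 = 49 ≡ 49 (mod 629)
7^4 ≡ 49^2 = 2401 ≡ 514 (mod 629)
7^8 ≡ 514^2 = 264196 ≡ 16 (mod 629)
7^16 ≡ 16^2 = 256 ≡ 256 (mod 629)
7^32 ≡ 256^2 = 65536 ≡ 120 (mod 629)
7^64 ≡ 120^2 = 14400 ≡ 562 (mod 629)
7^128 ≡ 562^2 = 315844 ≡ 86 (mod 629)
7^256 ≡ 86^2 = 7396 ≡ 477 (mod 629)
7^512 ≡ 477^2 = 227529 ≡ 460 (mod 629)
628 = 512 + 64 + 32 + 16 + 4 in binary powers of 2.
So 7^628 ≡ 460 · 562 · 120 · 256 · 514 ≡ 293 (mod 629).
Since 293 ≠ 1, base 7 is a Fermat witness: 629 is composite.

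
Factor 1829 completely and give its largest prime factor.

59

1829 = 31 · 59
59 is prime.
So 1829 = 31 · 59; the largest prime factor is 59.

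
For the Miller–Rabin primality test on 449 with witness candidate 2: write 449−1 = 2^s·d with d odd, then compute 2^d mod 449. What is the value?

128

449 − 1 = 448 = 2^6 · 7, so d = 7.
2^1 ≡ 2 (mod 449)
2^2 ≡ 2^2 = 4 ≡ 4 (mod 449)
2^4 ≡ 4^2 = 16 ≡ 16 (mod 449)
7 = 4 + 2 + 1 in binary powers of 2.
So 2^7 ≡ 16 · 4 · 2 ≡ 128 (mod 449).
Squaring chain: 128 → 220 → 357 → 382 → 448 → 1; reaches −1, so base 2 does not prove 449 composite.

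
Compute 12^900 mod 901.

47

12^1 ≡ 12 (mod 901)
12^2 ≡ 12^2 = 144 ≡ 144 (mod 901)
12^4 ≡ 144^2 = 20736 ≡ 13 (mod 901)
12^8 ≡ 13^2 = 169 ≡ 169 (mod 901)
12^16 ≡ 169^2 = 28561 ≡ 630 (mod 901)
12^32 ≡ 630^2 = 396900 ≡ 460 (mod 901)
12^64 ≡ 460^2 = 211600 ≡ 766 (mod 901)
12^128 ≡ 766^2 = 586756 ≡ 205 (mod 901)
12^256 ≡ 205^2 = 42025 ≡ 579 (mod 901)
12^512 ≡ 579^2 = 335241 ≡ 69 (mod 901)
900 = 512 + 256 + 128 + 4 in binary powers of 2.
So 12^900 ≡ 69 · 579 · 205 · 13 ≡ 47 (mod 901).
Since 47 ≠ 1, base 12 is a Fermat witness: 901 is composite.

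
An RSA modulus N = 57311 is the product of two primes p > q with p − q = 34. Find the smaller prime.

Since p = q + 34, we have 57311 = q(q + 34), so q² + 34q − 57311 = 0.
Discriminant: 34² + 4·57311 = 1156 + 229244 = 230400; √230400 = 480.
q = (−34 + 480)/2 = 223, and p = q + 34 = 257.
Check: 223 · 257 = 57311.

223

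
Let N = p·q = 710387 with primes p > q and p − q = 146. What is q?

Since p = q + 146, we have 710387 = q(q + 146), so q² + 146q − 710387 = 0.
Discriminant: 146² + 4·710387 = 21316 + 2841548 = 2862864; √2862864 = 1692.
q = (−146 + 1692)/2 = 773, and p = q + 146 = 919.
Check: 773 · 919 = 710387.

773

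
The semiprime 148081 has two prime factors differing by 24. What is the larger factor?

Since p = q + 24, we have 148081 = q(q + 24), so q² + 24q − 148081 = 0.
Discriminant: 24² + 4·148081 = 576 + 592324 = 592900; √592900 = 770.
q = (−24 + 770)/2 = 373, and p = q + 24 = 397.
Check: 373 · 397 = 148081.

397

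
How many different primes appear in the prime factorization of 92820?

6

92820 = 2^2 · 23205
23205 = 3 · 7735
7735 = 5 · 1547
1547 = 7 · 221
221 = 13 · 17
92820 = 2^2 · 3 · 5 · 7 · 13 · 17, which has 6 distinct prime factors.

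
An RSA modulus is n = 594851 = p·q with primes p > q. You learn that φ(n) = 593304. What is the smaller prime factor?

709

φ(n) = (p−1)(q−1) = n − (p+q) + 1, so p + q = 594851 − 593304 + 1 = 1548.
p and q are the roots of t² − 1548t + 594851 = 0.
Discriminant: 1548² − 4·594851 = 2396304 − 2379404 = 16900; √16900 = 130.
q = (1548 − 130)/2 = 709, p = (1548 + 130)/2 = 839.
Check: 709 · 839 = 594851.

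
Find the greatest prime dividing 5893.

5893 = 71 · 83
83 is prime.
So 5893 = 71 · 83; the largest prime factor is 83.

83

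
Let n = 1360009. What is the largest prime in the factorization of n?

1360009 = 7 · 194287
194287 = 37 · 5251
5251 = 59 · 89
89 is prime.
So 1360009 = 7 · 37 · 59 · 89; the largest prime factor is 89.

89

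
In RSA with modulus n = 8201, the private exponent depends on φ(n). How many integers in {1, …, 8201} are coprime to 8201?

8004

Factor: 8201 = 59 · 139.
φ(8201) = (59−1) · (139−1) = 58 · 138 = 8004.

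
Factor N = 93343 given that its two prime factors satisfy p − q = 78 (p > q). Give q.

Since p = q + 78, we have 93343 = q(q + 78), so q² + 78q − 93343 = 0.
Discriminant: 78² + 4·93343 = 6084 + 373372 = 379456; √379456 = 616.
q = (−78 + 616)/2 = 269, and p = q + 78 = 347.
Check: 269 · 347 = 93343.

269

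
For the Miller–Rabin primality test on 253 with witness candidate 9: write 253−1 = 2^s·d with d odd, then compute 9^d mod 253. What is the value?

36

253 − 1 = 252 = 2^2 · 63, so d = 63.
9^1 ≡ 9 (mod 253)
9^2 ≡ 9^2 = 81 ≡ 81 (mod 253)
9^4 ≡ 81^2 = 6561 ≡ 236 (mod 253)
9^8 ≡ 236^2 = 55696 ≡ 36 (mod 253)
9^16 ≡ 36^2 = 1296 ≡ 31 (mod 253)
9^32 ≡ 31^2 = 961 ≡ 202 (mod 253)
63 = 32 + 16 + 8 + 4 + 2 + 1 in binary powers of 2.
So 9^63 ≡ 202 · 31 · 36 · 236 · 81 · 9 ≡ 36 (mod 253).
Squaring chain: 36 → 31; never reaches −1, so base 9 is a Miller–Rabin witness that 253 is composite.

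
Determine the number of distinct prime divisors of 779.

779 = 19 · 41
779 = 19 · 41, which has 2 distinct prime factors.

2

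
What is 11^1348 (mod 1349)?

1094

11^1 ≡ 11 (mod 1349)
11^2 ≡ 11^2 = 121 ≡ 121 (mod 1349)
11^4 ≡ 121^2 = 14641 ≡ 1151 (mod 1349)
11^8 ≡ 1151^2 = 1324801 ≡ 83 (mod 1349)
11^16 ≡ 83^2 = 6889 ≡ 144 (mod 1349)
11^32 ≡ 144^2 = 20736 ≡ 501 (mod 1349)
11^64 ≡ 501^2 = 251001 ≡ 87 (mod 1349)
11^128 ≡ 87^2 = 7569 ≡ 824 (mod 1349)
11^256 ≡ 824^2 = 678976 ≡ 429 (mod 1349)
11^512 ≡ 429^2 = 184041 ≡ 577 (mod 1349)
11^1024 ≡ 577^2 = 332929 ≡ 1075 (mod 1349)
1348 = 1024 + 256 + 64 + 4 in binary powers of 2.
So 11^1348 ≡ 1075 · 429 · 87 · 1151 ≡ 1094 (mod 1349).
Since 1094 ≠ 1, base 11 is a Fermat witness: 1349 is composite.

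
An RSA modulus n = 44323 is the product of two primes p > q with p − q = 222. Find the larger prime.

349

Since p = q + 222, we have 44323 = q(q + 222), so q² + 222q − 44323 = 0.
Discriminant: 222² + 4·44323 = 49284 + 177292 = 226576; √226576 = 476.
q = (−222 + 476)/2 = 127, and p = q + 222 = 349.
Check: 127 · 349 = 44323.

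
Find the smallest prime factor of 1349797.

1349797 is odd.
Digit sum 40, not divisible by 3.
Ends in 7: not divisible by 5.
7: 1349797 = 7·192828 + 1
11: 1349797 = 11·122708 + 9
13: 1349797 = 13·103830 + 7
17: 1349797 = 17·79399 + 14
19: 1349797 = 19·71041 + 18
23: 1349797 = 23·58686 + 19
29: 1349797 = 29·46544 + 21
31: 1349797 = 31·43541 + 26
37: 1349797 = 37·36481

37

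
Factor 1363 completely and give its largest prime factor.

1363 = 29 · 47
47 is prime.
So 1363 = 29 · 47; the largest prime factor is 47.

47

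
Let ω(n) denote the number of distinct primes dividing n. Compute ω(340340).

6

340340 = 2^2 · 85085
85085 = 5 · 17017
17017 = 7 · 2431
2431 = 11 · 221
221 = 13 · 17
340340 = 2^2 · 5 · 7 · 11 · 13 · 17, which has 6 distinct prime factors.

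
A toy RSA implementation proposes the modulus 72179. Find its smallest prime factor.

72179 is odd.
Digit sum 26, not divisible by 3.
Ends in 9: not divisible by 5.
7: 72179 = 7·10311 + 2
11: 72179 = 11·6561 + 8
13: 72179 = 13·5552 + 3
17: 72179 = 17·4245 + 14
19: 72179 = 19·3798 + 17
23: 72179 = 23·3138 + 5
29: 72179 = 29·2488 + 27
31: 72179 = 31·2328 + 11
37: 72179 = 37·1950 + 29
41: 72179 = 41·1760 + 19
43: 72179 = 43·1678 + 25
47: 72179 = 47·1535 + 34
53: 72179 = 53·1361 + 46
59: 72179 = 59·1223 + 22
61: 72179 = 61·1183 + 16
67: 72179 = 67·1077 + 20
71: 72179 = 71·1016 + 43
73: 72179 = 73·988 + 55
79: 72179 = 79·913 + 52
83: 72179 = 83·869 + 52
89: 72179 = 89·811

89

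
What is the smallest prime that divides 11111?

41

11111 is odd.
Digit sum 5, not divisible by 3.
Ends in 1: not divisible by 5.
7: 11111 = 7·1587 + 2
11: 11111 = 11·1010 + 1
13: 11111 = 13·854 + 9
17: 11111 = 17·653 + 10
19: 11111 = 19·584 + 15
23: 11111 = 23·483 + 2
29: 11111 = 29·383 + 4
31: 11111 = 31·358 + 13
37: 11111 = 37·300 + 11
41: 11111 = 41·271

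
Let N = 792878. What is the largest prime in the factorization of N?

792878 = 2 · 396439
396439 = 61 · 6499
6499 = 67 · 97
97 is prime.
So 792878 = 2 · 61 · 67 · 97; the largest prime factor is 97.

97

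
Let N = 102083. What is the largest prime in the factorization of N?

89

102083 = 31 · 3293
3293 = 37 · 89
89 is prime.
So 102083 = 31 · 37 · 89; the largest prime factor is 89.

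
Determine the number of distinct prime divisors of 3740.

4

3740 = 2^2 · 935
935 = 5 · 187
187 = 11 · 17
3740 = 2^2 · 5 · 11 · 17, which has 4 distinct prime factors.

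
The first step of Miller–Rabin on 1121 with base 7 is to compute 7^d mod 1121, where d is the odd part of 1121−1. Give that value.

239

1121 − 1 = 1120 = 2^5 · 35, so d = 35.
7^1 ≡ 7 (mod 1121)
7^2 ≡ 7^2 = 49 ≡ 49 (mod 1121)
7^4 ≡ 49^2 = 2401 ≡ 159 (mod 1121)
7^8 ≡ 159^2 = 25281 ≡ 619 (mod 1121)
7^16 ≡ 619^2 = 383161 ≡ 900 (mod 1121)
7^32 ≡ 900^2 = 810000 ≡ 638 (mod 1121)
35 = 32 + 2 + 1 in binary powers of 2.
So 7^35 ≡ 638 · 49 · 7 ≡ 239 (mod 1121).
Squaring chain: 239 → 1071 → 258 → 425 → 144; never reaches −1, so base 7 is a Miller–Rabin witness that 1121 is composite.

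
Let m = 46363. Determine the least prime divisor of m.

46363 is odd.
Digit sum 22, not divisible by 3.
Ends in 3: not divisible by 5.
7: 46363 = 7·6623 + 2
11: 46363 = 11·4214 + 9
13: 46363 = 13·3566 + 5
17: 46363 = 17·2727 + 4
19: 46363 = 19·2440 + 3
23: 46363 = 23·2015 + 18
29: 46363 = 29·1598 + 21
31: 46363 = 31·1495 + 18
37: 46363 = 37·1253 + 2
41: 46363 = 41·1130 + 33
43: 46363 = 43·1078 + 9
47: 46363 = 47·986 + 21
53: 46363 = 53·874 + 41
59: 46363 = 59·785 + 48
61: 46363 = 61·760 + 3
67: 46363 = 67·691 + 66
71: 46363 = 71·653

71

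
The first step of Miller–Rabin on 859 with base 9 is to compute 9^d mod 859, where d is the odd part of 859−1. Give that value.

859 − 1 = 858 = 2^1 · 429, so d = 429.
9^1 ≡ 9 (mod 859)
9^2 ≡ 9^2 = 81 ≡ 81 (mod 859)
9^4 ≡ 81^2 = 6561 ≡ 548 (mod 859)
9^8 ≡ 548^2 = 300304 ≡ 513 (mod 859)
9^16 ≡ 513^2 = 263169 ≡ 315 (mod 859)
9^32 ≡ 315^2 = 99225 ≡ 440 (mod 859)
9^64 ≡ 440^2 = 193600 ≡ 325 (mod 859)
9^128 ≡ 325^2 = 105625 ≡ 827 (mod 859)
9^256 ≡ 827^2 = 683929 ≡ 165 (mod 859)
429 = 256 + 128 + 32 + 8 + 4 + 1 in binary powers of 2.
So 9^429 ≡ 165 · 827 · 440 · 513 · 548 · 9 ≡ 1 (mod 859).
Since 9^d ≡ 1 (mod 859), base 9 does not prove 859 composite.

1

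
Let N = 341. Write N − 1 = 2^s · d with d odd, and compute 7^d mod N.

341 − 1 = 340 = 2^2 · 85, so d = 85.
7^1 ≡ 7 (mod 341)
7^2 ≡ 7^2 = 49 ≡ 49 (mod 341)
7^4 ≡ 49^2 = 2401 ≡ 14 (mod 341)
7^8 ≡ 14^2 = 196 ≡ 196 (mod 341)
7^16 ≡ 196^2 = 38416 ≡ 224 (mod 341)
7^32 ≡ 224^2 = 50176 ≡ 49 (mod 341)
7^64 ≡ 49^2 = 2401 ≡ 14 (mod 341)
85 = 64 + 16 + 4 + 1 in binary powers of 2.
So 7^85 ≡ 14 · 224 · 14 · 7 ≡ 87 (mod 341).
Squaring chain: 87 → 67; never reaches −1, so base 7 is a Miller–Rabin witness that 341 is composite.

87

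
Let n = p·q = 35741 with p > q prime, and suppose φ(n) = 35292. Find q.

103

φ(n) = (p−1)(q−1) = n − (p+q) + 1, so p + q = 35741 − 35292 + 1 = 450.
p and q are the roots of t² − 450t + 35741 = 0.
Discriminant: 450² − 4·35741 = 202500 − 142964 = 59536; √59536 = 244.
q = (450 − 244)/2 = 103, p = (450 + 244)/2 = 347.
Check: 103 · 347 = 35741.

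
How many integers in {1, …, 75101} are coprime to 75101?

Factor: 75101 = 13 · 53 · 109.
φ(75101) = (13−1) · (53−1) · (109−1) = 12 · 52 · 108 = 67392.

67392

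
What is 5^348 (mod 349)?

5^1 ≡ 5 (mod 349)
5^2 ≡ 5^2 = 25 ≡ 25 (mod 349)
5^4 ≡ 25^2 = 625 ≡ 276 (mod 349)
5^8 ≡ 276^2 = 76176 ≡ 94 (mod 349)
5^16 ≡ 94^2 = 8836 ≡ 111 (mod 349)
5^32 ≡ 111^2 = 12321 ≡ 106 (mod 349)
5^64 ≡ 106^2 = 11236 ≡ 68 (mod 349)
5^128 ≡ 68^2 = 4624 ≡ 87 (mod 349)
5^256 ≡ 87^2 = 7569 ≡ 240 (mod 349)
348 = 256 + 64 + 16 + 8 + 4 in binary powers of 2.
So 5^348 ≡ 240 · 68 · 111 · 94 · 276 ≡ 1 (mod 349).
Since the result is 1, base 5 gives no evidence that 349 is composite.

1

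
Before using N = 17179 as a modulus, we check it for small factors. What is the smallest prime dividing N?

41

17179 is odd.
Digit sum 25, not divisible by 3.
Ends in 9: not divisible by 5.
7: 17179 = 7·2454 + 1
11: 17179 = 11·1561 + 8
13: 17179 = 13·1321 + 6
17: 17179 = 17·1010 + 9
19: 17179 = 19·904 + 3
23: 17179 = 23·746 + 21
29: 17179 = 29·592 + 11
31: 17179 = 31·554 + 5
37: 17179 = 37·464 + 11
41: 17179 = 41·419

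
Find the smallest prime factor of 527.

527 is odd.
Digit sum 14, not divisible by 3.
Ends in 7: not divisible by 5.
7: 527 = 7·75 + 2
11: 527 = 11·47 + 10
13: 527 = 13·40 + 7
17: 527 = 17·31

17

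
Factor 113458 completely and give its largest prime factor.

113458 = 2 · 56729
56729 = 17 · 3337
3337 = 47 · 71
71 is prime.
So 113458 = 2 · 17 · 47 · 71; the largest prime factor is 71.

71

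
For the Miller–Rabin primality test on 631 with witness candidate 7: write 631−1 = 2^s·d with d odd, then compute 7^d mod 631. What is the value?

630

631 − 1 = 630 = 2^1 · 315, so d = 315.
7^1 ≡ 7 (mod 631)
7^2 ≡ 7^2 = 49 ≡ 49 (mod 631)
7^4 ≡ 49^2 = 2401 ≡ 508 (mod 631)
7^8 ≡ 508^2 = 258064 ≡ 616 (mod 631)
7^16 ≡ 616^2 = 379456 ≡ 225 (mod 631)
7^32 ≡ 225^2 = 50625 ≡ 145 (mod 631)
7^64 ≡ 145^2 = 21025 ≡ 202 (mod 631)
7^128 ≡ 202^2 = 40804 ≡ 420 (mod 631)
7^256 ≡ 420^2 = 176400 ≡ 351 (mod 631)
315 = 256 + 32 + 16 + 8 + 2 + 1 in binary powers of 2.
So 7^315 ≡ 351 · 145 · 225 · 616 · 49 · 7 ≡ 630 (mod 631).
Since 7^d ≡ 630 (mod 631), base 7 does not prove 631 composite.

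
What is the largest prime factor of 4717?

89

4717 = 53 · 89
89 is prime.
So 4717 = 53 · 89; the largest prime factor is 89.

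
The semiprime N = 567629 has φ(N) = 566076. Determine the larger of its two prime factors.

φ(n) = (p−1)(q−1) = n − (p+q) + 1, so p + q = 567629 − 566076 + 1 = 1554.
p and q are the roots of t² − 1554t + 567629 = 0.
Discriminant: 1554² − 4·567629 = 2414916 − 2270516 = 144400; √144400 = 380.
q = (1554 − 380)/2 = 587, p = (1554 + 380)/2 = 967.
Check: 587 · 967 = 567629.

967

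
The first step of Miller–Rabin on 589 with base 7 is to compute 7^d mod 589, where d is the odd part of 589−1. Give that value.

419

589 − 1 = 588 = 2^2 · 147, so d = 147.
7^1 ≡ 7 (mod 589)
7^2 ≡ 7^2 = 49 ≡ 49 (mod 589)
7^4 ≡ 49^2 = 2401 ≡ 45 (mod 589)
7^8 ≡ 45^2 = 2025 ≡ 258 (mod 589)
7^16 ≡ 258^2 = 66564 ≡ 7 (mod 589)
7^32 ≡ 7^2 = 49 ≡ 49 (mod 589)
7^64 ≡ 49^2 = 2401 ≡ 45 (mod 589)
7^128 ≡ 45^2 = 2025 ≡ 258 (mod 589)
147 = 128 + 16 + 2 + 1 in binary powers of 2.
So 7^147 ≡ 258 · 7 · 49 · 7 ≡ 419 (mod 589).
Squaring chain: 419 → 39; never reaches −1, so base 7 is a Miller–Rabin witness that 589 is composite.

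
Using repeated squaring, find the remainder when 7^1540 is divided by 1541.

967

7^1 ≡ 7 (mod 1541)
7^2 ≡ 7^2 = 49 ≡ 49 (mod 1541)
7^4 ≡ 49^2 = 2401 ≡ 860 (mod 1541)
7^8 ≡ 860^2 = 739600 ≡ 1461 (mod 1541)
7^16 ≡ 1461^2 = 2134521 ≡ 236 (mod 1541)
7^32 ≡ 236^2 = 55696 ≡ 220 (mod 1541)
7^64 ≡ 220^2 = 48400 ≡ 629 (mod 1541)
7^128 ≡ 629^2 = 395641 ≡ 1145 (mod 1541)
7^256 ≡ 1145^2 = 1311025 ≡ 1175 (mod 1541)
7^512 ≡ 1175^2 = 1380625 ≡ 1430 (mod 1541)
7^1024 ≡ 1430^2 = 2044900 ≡ 1534 (mod 1541)
1540 = 1024 + 512 + 4 in binary powers of 2.
So 7^1540 ≡ 1534 · 1430 · 860 ≡ 967 (mod 1541).
Since 967 ≠ 1, base 7 is a Fermat witness: 1541 is composite.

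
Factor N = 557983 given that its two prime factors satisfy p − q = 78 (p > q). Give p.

Since p = q + 78, we have 557983 = q(q + 78), so q² + 78q − 557983 = 0.
Discriminant: 78² + 4·557983 = 6084 + 2231932 = 2238016; √2238016 = 1496.
q = (−78 + 1496)/2 = 709, and p = q + 78 = 787.
Check: 709 · 787 = 557983.

787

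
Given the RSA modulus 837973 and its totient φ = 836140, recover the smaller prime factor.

φ(n) = (p−1)(q−1) = n − (p+q) + 1, so p + q = 837973 − 836140 + 1 = 1834.
p and q are the roots of t² − 1834t + 837973 = 0.
Discriminant: 1834² − 4·837973 = 3363556 − 3351892 = 11664; √11664 = 108.
q = (1834 − 108)/2 = 863, p = (1834 + 108)/2 = 971.
Check: 863 · 971 = 837973.

863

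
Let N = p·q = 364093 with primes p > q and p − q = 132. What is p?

673

Since p = q + 132, we have 364093 = q(q + 132), so q² + 132q − 364093 = 0.
Discriminant: 132² + 4·364093 = 17424 + 1456372 = 1473796; √1473796 = 1214.
q = (−132 + 1214)/2 = 541, and p = q + 132 = 673.
Check: 541 · 673 = 364093.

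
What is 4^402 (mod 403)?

326

4^1 ≡ 4 (mod 403)
4^2 ≡ 4^2 = 16 ≡ 16 (mod 403)
4^4 ≡ 16^2 = 256 ≡ 256 (mod 403)
4^8 ≡ 256^2 = 65536 ≡ 250 (mod 403)
4^16 ≡ 250^2 = 62500 ≡ 35 (mod 403)
4^32 ≡ 35^2 = 1225 ≡ 16 (mod 403)
4^64 ≡ 16^2 = 256 ≡ 256 (mod 403)
4^128 ≡ 256^2 = 65536 ≡ 250 (mod 403)
4^256 ≡ 250^2 = 62500 ≡ 35 (mod 403)
402 = 256 + 128 + 16 + 2 in binary powers of 2.
So 4^402 ≡ 35 · 250 · 35 · 16 ≡ 326 (mod 403).
Since 326 ≠ 1, base 4 is a Fermat witness: 403 is composite.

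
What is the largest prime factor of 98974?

71

98974 = 2 · 49487
49487 = 17 · 2911
2911 = 41 · 71
71 is prime.
So 98974 = 2 · 17 · 41 · 71; the largest prime factor is 71.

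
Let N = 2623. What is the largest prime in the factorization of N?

61

2623 = 43 · 61
61 is prime.
So 2623 = 43 · 61; the largest prime factor is 61.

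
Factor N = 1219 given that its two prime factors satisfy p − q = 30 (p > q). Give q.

23

Since p = q + 30, we have 1219 = q(q + 30), so q² + 30q − 1219 = 0.
Discriminant: 30² + 4·1219 = 900 + 4876 = 5776; √5776 = 76.
q = (−30 + 76)/2 = 23, and p = q + 30 = 53.
Check: 23 · 53 = 1219.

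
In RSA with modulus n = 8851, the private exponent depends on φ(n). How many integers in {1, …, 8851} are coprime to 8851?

8632

Factor: 8851 = 53 · 167.
φ(8851) = (53−1) · (167−1) = 52 · 166 = 8632.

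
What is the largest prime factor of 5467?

5467 = 7 · 781
781 = 11 · 71
71 is prime.
So 5467 = 7 · 11 · 71; the largest prime factor is 71.

71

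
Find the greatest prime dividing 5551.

5551 = 7 · 793
793 = 13 · 61
61 is prime.
So 5551 = 7 · 13 · 61; the largest prime factor is 61.

61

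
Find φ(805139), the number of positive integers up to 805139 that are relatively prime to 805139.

Factor: 805139 = 61 · 67 · 197.
φ(805139) = (61−1) · (67−1) · (197−1) = 60 · 66 · 196 = 776160.

776160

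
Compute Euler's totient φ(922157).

882000

Factor: 922157 = 31 · 151 · 197.
φ(922157) = (31−1) · (151−1) · (197−1) = 30 · 150 · 196 = 882000.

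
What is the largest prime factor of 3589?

3589 = 37 · 97
97 is prime.
So 3589 = 37 · 97; the largest prime factor is 97.

97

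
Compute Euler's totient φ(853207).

Factor: 853207 = 61 · 71 · 197.
φ(853207) = (61−1) · (71−1) · (197−1) = 60 · 70 · 196 = 823200.

823200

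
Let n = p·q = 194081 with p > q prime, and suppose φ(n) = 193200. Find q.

421

φ(n) = (p−1)(q−1) = n − (p+q) + 1, so p + q = 194081 − 193200 + 1 = 882.
p and q are the roots of t² − 882t + 194081 = 0.
Discriminant: 882² − 4·194081 = 777924 − 776324 = 1600; √1600 = 40.
q = (882 − 40)/2 = 421, p = (882 + 40)/2 = 461.
Check: 421 · 461 = 194081.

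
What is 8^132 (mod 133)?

1

8^1 ≡ 8 (mod 133)
8^2 ≡ 8^2 = 64 ≡ 64 (mod 133)
8^4 ≡ 64^2 = 4096 ≡ 106 (mod 133)
8^8 ≡ 106^2 = 11236 ≡ 64 (mod 133)
8^16 ≡ 64^2 = 4096 ≡ 106 (mod 133)
8^32 ≡ 106^2 = 11236 ≡ 64 (mod 133)
8^64 ≡ 64^2 = 4096 ≡ 106 (mod 133)
8^128 ≡ 106^2 = 11236 ≡ 64 (mod 133)
132 = 128 + 4 in binary powers of 2.
So 8^132 ≡ 64 · 106 ≡ 1 (mod 133).
Since the result is 1, base 8 gives no evidence that 133 is composite.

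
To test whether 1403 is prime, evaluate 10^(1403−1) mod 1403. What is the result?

10^1 ≡ 10 (mod 1403)
10^2 ≡ 10^2 = 100 ≡ 100 (mod 1403)
10^4 ≡ 100^2 = 10000 ≡ 179 (mod 1403)
10^8 ≡ 179^2 = 32041 ≡ 1175 (mod 1403)
10^16 ≡ 1175^2 = 1380625 ≡ 73 (mod 1403)
10^32 ≡ 73^2 = 5329 ≡ 1120 (mod 1403)
10^64 ≡ 1120^2 = 1254400 ≡ 118 (mod 1403)
10^128 ≡ 118^2 = 13924 ≡ 1297 (mod 1403)
10^256 ≡ 1297^2 = 1682209 ≡ 12 (mod 1403)
10^512 ≡ 12^2 = 144 ≡ 144 (mod 1403)
10^1024 ≡ 144^2 = 20736 ≡ 1094 (mod 1403)
1402 = 1024 + 256 + 64 + 32 + 16 + 8 + 2 in binary powers of 2.
So 10^1402 ≡ 1094 · 12 · 118 · 1120 · 73 · 1175 · 100 ≡ 1361 (mod 1403).
Since 1361 ≠ 1, base 10 is a Fermat witness: 1403 is composite.

1361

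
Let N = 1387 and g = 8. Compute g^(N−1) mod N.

8^1 ≡ 8 (mod 1387)
8^2 ≡ 8^2 = 64 ≡ 64 (mod 1387)
8^4 ≡ 64^2 = 4096 ≡ 1322 (mod 1387)
8^8 ≡ 1322^2 = 1747684 ≡ 64 (mod 1387)
8^16 ≡ 64^2 = 4096 ≡ 1322 (mod 1387)
8^32 ≡ 1322^2 = 1747684 ≡ 64 (mod 1387)
8^64 ≡ 64^2 = 4096 ≡ 1322 (mod 1387)
8^128 ≡ 1322^2 = 1747684 ≡ 64 (mod 1387)
8^256 ≡ 64^2 = 4096 ≡ 1322 (mod 1387)
8^512 ≡ 1322^2 = 1747684 ≡ 64 (mod 1387)
8^1024 ≡ 64^2 = 4096 ≡ 1322 (mod 1387)
1386 = 1024 + 256 + 64 + 32 + 8 + 2 in binary powers of 2.
So 8^1386 ≡ 1322 · 1322 · 1322 · 64 · 64 · 64 ≡ 1 (mod 1387).
Since the result is 1, base 8 gives no evidence that 1387 is composite.

1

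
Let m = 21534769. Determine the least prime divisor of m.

21534769 is odd.
Digit sum 37, not divisible by 3.
Ends in 9: not divisible by 5.
7: 21534769 = 7·3076395 + 4
11: 21534769 = 11·1957706 + 3
13: 21534769 = 13·1656520 + 9
17: 21534769 = 17·1266751 + 2
19: 21534769 = 19·1133408 + 17
23: 21534769 = 23·936294 + 7
29: 21534769 = 29·742578 + 7
31: 21534769 = 31·694669 + 30
37: 21534769 = 37·582020 + 29
41: 21534769 = 41·525238 + 11
43: 21534769 = 43·500808 + 25
47: 21534769 = 47·458186 + 27
53: 21534769 = 53·406316 + 21
59: 21534769 = 59·364996 + 5
61: 21534769 = 61·353029

61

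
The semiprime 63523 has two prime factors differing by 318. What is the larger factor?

Since p = q + 318, we have 63523 = q(q + 318), so q² + 318q − 63523 = 0.
Discriminant: 318² + 4·63523 = 101124 + 254092 = 355216; √355216 = 596.
q = (−318 + 596)/2 = 139, and p = q + 318 = 457.
Check: 139 · 457 = 63523.

457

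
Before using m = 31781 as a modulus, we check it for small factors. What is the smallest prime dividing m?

61

31781 is odd.
Digit sum 20, not divisible by 3.
Ends in 1: not divisible by 5.
7: 31781 = 7·4540 + 1
11: 31781 = 11·2889 + 2
13: 31781 = 13·2444 + 9
17: 31781 = 17·1869 + 8
19: 31781 = 19·1672 + 13
23: 31781 = 23·1381 + 18
29: 31781 = 29·1095 + 26
31: 31781 = 31·1025 + 6
37: 31781 = 37·858 + 35
41: 31781 = 41·775 + 6
43: 31781 = 43·739 + 4
47: 31781 = 47·676 + 9
53: 31781 = 53·599 + 34
59: 31781 = 59·538 + 39
61: 31781 = 61·521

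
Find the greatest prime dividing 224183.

224183 = 37 · 6059
6059 = 73 · 83
83 is prime.
So 224183 = 37 · 73 · 83; the largest prime factor is 83.

83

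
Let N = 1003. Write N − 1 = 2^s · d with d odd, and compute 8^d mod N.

1003 − 1 = 1002 = 2^1 · 501, so d = 501.
8^1 ≡ 8 (mod 1003)
8^2 ≡ 8^2 = 64 ≡ 64 (mod 1003)
8^4 ≡ 64^2 = 4096 ≡ 84 (mod 1003)
8^8 ≡ 84^2 = 7056 ≡ 35 (mod 1003)
8^16 ≡ 35^2 = 1225 ≡ 222 (mod 1003)
8^32 ≡ 222^2 = 49284 ≡ 137 (mod 1003)
8^64 ≡ 137^2 = 18769 ≡ 715 (mod 1003)
8^128 ≡ 715^2 = 511225 ≡ 698 (mod 1003)
8^256 ≡ 698^2 = 487204 ≡ 749 (mod 1003)
501 = 256 + 128 + 64 + 32 + 16 + 4 + 1 in binary powers of 2.
So 8^501 ≡ 749 · 698 · 715 · 137 · 222 · 84 · 8 ≡ 791 (mod 1003).
Squaring chain: 791; never reaches −1, so base 8 is a Miller–Rabin witness that 1003 is composite.

791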